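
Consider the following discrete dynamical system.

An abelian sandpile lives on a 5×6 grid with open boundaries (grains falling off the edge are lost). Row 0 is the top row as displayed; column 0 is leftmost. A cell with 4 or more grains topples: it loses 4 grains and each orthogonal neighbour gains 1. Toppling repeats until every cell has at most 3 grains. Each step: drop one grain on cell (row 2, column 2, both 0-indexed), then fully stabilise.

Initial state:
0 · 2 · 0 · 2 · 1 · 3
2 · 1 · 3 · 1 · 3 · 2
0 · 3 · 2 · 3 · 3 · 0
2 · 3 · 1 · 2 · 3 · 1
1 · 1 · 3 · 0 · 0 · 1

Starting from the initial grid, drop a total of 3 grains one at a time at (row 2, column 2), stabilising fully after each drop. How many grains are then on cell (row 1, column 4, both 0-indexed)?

1

t=0: 0 · 2 · 0 · 2 · 1 · 3
2 · 1 · 3 · 1 · 3 · 2
0 · 3 · 2 · 3 · 3 · 0
2 · 3 · 1 · 2 · 3 · 1
1 · 1 · 3 · 0 · 0 · 1
t=1: 0 · 2 · 0 · 2 · 1 · 3
2 · 1 · 3 · 1 · 3 · 2
0 · 3 · 3 · 3 · 3 · 0
2 · 3 · 1 · 2 · 3 · 1
1 · 1 · 3 · 0 · 0 · 1
t=2: 0 · 2 · 1 · 3 · 2 · 3
2 · 3 · 2 · 1 · 1 · 3
1 · 2 · 1 · 0 · 3 · 1
3 · 1 · 2 · 2 · 1 · 2
1 · 3 · 0 · 2 · 1 · 1
t=3: 0 · 2 · 1 · 3 · 2 · 3
2 · 3 · 2 · 1 · 1 · 3
1 · 2 · 2 · 0 · 3 · 1
3 · 1 · 2 · 2 · 1 · 2
1 · 3 · 0 · 2 · 1 · 1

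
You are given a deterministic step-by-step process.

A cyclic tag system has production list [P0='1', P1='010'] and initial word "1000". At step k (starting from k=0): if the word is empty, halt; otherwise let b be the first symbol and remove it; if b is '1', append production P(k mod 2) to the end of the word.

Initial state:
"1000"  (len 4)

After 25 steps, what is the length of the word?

t=0: "1000"  (len 4)
t=1: "0001"  (len 4)
t=2: "001"  (len 3)
t=3: "01"  (len 2)
t=4: "1"  (len 1)
t=5: "1"  (len 1)
t=6: "010"  (len 3)
t=7: "10"  (len 2)
t=8: "0010"  (len 4)
t=9: "010"  (len 3)
t=10: "10"  (len 2)
t=11: "01"  (len 2)
t=12: "1"  (len 1)
t=13: "1"  (len 1)
t=14: "010"  (len 3)
t=15: "10"  (len 2)
t=16: "0010"  (len 4)
t=17: "010"  (len 3)
t=18: "10"  (len 2)
t=19: "01"  (len 2)
t=20: "1"  (len 1)
t=21: "1"  (len 1)
t=22: "010"  (len 3)
t=23: "10"  (len 2)
t=24: "0010"  (len 4)
t=25: "010"  (len 3)

3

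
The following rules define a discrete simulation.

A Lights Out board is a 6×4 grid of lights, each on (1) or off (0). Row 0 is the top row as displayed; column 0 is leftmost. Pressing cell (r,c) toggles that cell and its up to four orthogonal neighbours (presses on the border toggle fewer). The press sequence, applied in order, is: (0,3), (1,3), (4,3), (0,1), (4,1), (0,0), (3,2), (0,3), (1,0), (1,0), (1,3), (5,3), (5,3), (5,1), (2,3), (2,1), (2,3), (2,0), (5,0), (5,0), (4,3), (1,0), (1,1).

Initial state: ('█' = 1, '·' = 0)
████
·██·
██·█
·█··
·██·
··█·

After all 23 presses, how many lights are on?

t=0: ████
·██·
██·█
·█··
·██·
··█·
t=1: ██··
·███
██·█
·█··
·██·
··█·
t=2: ██·█
·█··
██··
·█··
·██·
··█·
t=3: ██·█
·█··
██··
·█·█
·█·█
··██
t=4: ··██
····
██··
·█·█
·█·█
··██
t=5: ··██
····
██··
···█
█·██
·███
t=6: ████
█···
██··
···█
█·██
·███
t=7: ████
█···
███·
·██·
█··█
·███
t=8: ██··
█··█
███·
·██·
█··█
·███
t=9: ·█··
·█·█
·██·
·██·
█··█
·███
t=10: ██··
█··█
███·
·██·
█··█
·███
t=11: ██·█
█·█·
████
·██·
█··█
·███
t=12: ██·█
█·█·
████
·██·
█···
·█··
t=13: ██·█
█·█·
████
·██·
█··█
·███
t=14: ██·█
█·█·
████
·██·
██·█
█··█
t=15: ██·█
█·██
██··
·███
██·█
█··█
t=16: ██·█
████
··█·
··██
██·█
█··█
t=17: ██·█
███·
···█
··█·
██·█
█··█
t=18: ██·█
·██·
██·█
█·█·
██·█
█··█
t=19: ██·█
·██·
██·█
█·█·
·█·█
·█·█
t=20: ██·█
·██·
██·█
█·█·
██·█
█··█
t=21: ██·█
·██·
██·█
█·██
███·
█···
t=22: ·█·█
█·█·
·█·█
█·██
███·
█···
t=23: ···█
·█··
···█
█·██
███·
█···

10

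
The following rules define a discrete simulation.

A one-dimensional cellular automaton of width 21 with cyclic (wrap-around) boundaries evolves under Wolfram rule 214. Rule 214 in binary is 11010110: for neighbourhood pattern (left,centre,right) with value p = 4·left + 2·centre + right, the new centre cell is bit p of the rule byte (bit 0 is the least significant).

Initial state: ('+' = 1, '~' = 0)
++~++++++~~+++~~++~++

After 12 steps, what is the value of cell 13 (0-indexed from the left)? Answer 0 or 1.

1

0) ++~++++++~~+++~~++~++
1) ++~~+++++++~++++~+~~+
2) ++++~++++++~~+++~+++~
3) ~+++~~+++++++~++~~++~
4) +~++++~++++++~~+++~++
5) +~~+++~~+++++++~++~~+
6) +++~++++~++++++~~+++~
7) ~++~~+++~~+++++++~++~
8) +~+++~++++~++++++~~++
9) +~~++~~+++~~+++++++~+
10) +++~+++~++++~++++++~~
11) ~++~~++~~+++~~+++++++
12) ~~+++~+++~++++~++++++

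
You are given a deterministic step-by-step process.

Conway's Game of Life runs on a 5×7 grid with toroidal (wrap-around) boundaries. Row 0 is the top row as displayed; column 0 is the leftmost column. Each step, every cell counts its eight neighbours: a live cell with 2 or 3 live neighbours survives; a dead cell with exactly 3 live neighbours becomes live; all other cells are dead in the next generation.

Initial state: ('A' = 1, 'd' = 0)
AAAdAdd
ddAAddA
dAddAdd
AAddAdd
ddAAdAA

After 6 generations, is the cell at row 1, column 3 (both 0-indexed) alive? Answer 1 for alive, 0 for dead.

gen 0: AAAdAdd
ddAAddA
dAddAdd
AAddAdd
ddAAdAA
gen 1: AdddAdd
ddddAAd
dAddAAd
AAddAdA
dddddAA
gen 2: ddddAdd
dddAddA
dAdAddd
dAddAdd
dAddAdd
gen 3: dddAAAd
ddAAAdd
AddAAdd
AAdAAdd
dddAAAd
gen 4: ddddddd
ddAdddd
AddddAd
AAddddA
ddddddA
gen 5: ddddddd
ddddddd
Adddddd
dAdddAd
ddddddA
gen 6: ddddddd
ddddddd
ddddddd
AdddddA
ddddddd

0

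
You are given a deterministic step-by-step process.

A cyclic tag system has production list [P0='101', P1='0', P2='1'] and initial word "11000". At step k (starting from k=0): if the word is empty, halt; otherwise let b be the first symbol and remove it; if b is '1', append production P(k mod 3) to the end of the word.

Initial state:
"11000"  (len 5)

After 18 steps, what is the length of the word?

gen 0: "11000"  (len 5)
gen 1: "1000101"  (len 7)
gen 2: "0001010"  (len 7)
gen 3: "001010"  (len 6)
gen 4: "01010"  (len 5)
gen 5: "1010"  (len 4)
gen 6: "0101"  (len 4)
gen 7: "101"  (len 3)
gen 8: "010"  (len 3)
gen 9: "10"  (len 2)
gen 10: "0101"  (len 4)
gen 11: "101"  (len 3)
gen 12: "011"  (len 3)
gen 13: "11"  (len 2)
gen 14: "10"  (len 2)
gen 15: "01"  (len 2)
gen 16: "1"  (len 1)
gen 17: "0"  (len 1)
gen 18: (halted — word empty)

0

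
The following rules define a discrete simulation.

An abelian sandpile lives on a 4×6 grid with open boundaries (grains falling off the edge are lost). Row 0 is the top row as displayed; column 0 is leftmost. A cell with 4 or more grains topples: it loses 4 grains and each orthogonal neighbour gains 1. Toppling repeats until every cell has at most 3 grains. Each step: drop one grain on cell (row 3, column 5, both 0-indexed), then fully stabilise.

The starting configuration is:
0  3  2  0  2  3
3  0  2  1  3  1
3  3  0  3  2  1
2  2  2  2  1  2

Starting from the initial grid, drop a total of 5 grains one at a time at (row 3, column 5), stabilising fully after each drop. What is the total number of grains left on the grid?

t=0: 0  3  2  0  2  3
3  0  2  1  3  1
3  3  0  3  2  1
2  2  2  2  1  2
t=1: 0  3  2  0  2  3
3  0  2  1  3  1
3  3  0  3  2  1
2  2  2  2  1  3
t=2: 0  3  2  0  2  3
3  0  2  1  3  1
3  3  0  3  2  2
2  2  2  2  2  0
t=3: 0  3  2  0  2  3
3  0  2  1  3  1
3  3  0  3  2  2
2  2  2  2  2  1
t=4: 0  3  2  0  2  3
3  0  2  1  3  1
3  3  0  3  2  2
2  2  2  2  2  2
t=5: 0  3  2  0  2  3
3  0  2  1  3  1
3  3  0  3  2  2
2  2  2  2  2  3

46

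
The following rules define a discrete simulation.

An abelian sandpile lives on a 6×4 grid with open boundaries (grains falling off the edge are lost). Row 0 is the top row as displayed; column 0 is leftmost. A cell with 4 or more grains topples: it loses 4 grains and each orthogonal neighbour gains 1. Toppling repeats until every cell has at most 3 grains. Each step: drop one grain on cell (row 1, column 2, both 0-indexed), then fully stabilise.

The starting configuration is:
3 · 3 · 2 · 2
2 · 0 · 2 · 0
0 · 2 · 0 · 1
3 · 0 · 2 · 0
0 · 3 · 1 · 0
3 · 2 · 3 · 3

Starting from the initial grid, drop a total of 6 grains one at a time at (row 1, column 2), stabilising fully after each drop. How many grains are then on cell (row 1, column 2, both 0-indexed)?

1

gen 0: 3 · 3 · 2 · 2
2 · 0 · 2 · 0
0 · 2 · 0 · 1
3 · 0 · 2 · 0
0 · 3 · 1 · 0
3 · 2 · 3 · 3
gen 1: 3 · 3 · 2 · 2
2 · 0 · 3 · 0
0 · 2 · 0 · 1
3 · 0 · 2 · 0
0 · 3 · 1 · 0
3 · 2 · 3 · 3
gen 2: 3 · 3 · 3 · 2
2 · 1 · 0 · 1
0 · 2 · 1 · 1
3 · 0 · 2 · 0
0 · 3 · 1 · 0
3 · 2 · 3 · 3
gen 3: 3 · 3 · 3 · 2
2 · 1 · 1 · 1
0 · 2 · 1 · 1
3 · 0 · 2 · 0
0 · 3 · 1 · 0
3 · 2 · 3 · 3
gen 4: 3 · 3 · 3 · 2
2 · 1 · 2 · 1
0 · 2 · 1 · 1
3 · 0 · 2 · 0
0 · 3 · 1 · 0
3 · 2 · 3 · 3
gen 5: 3 · 3 · 3 · 2
2 · 1 · 3 · 1
0 · 2 · 1 · 1
3 · 0 · 2 · 0
0 · 3 · 1 · 0
3 · 2 · 3 · 3
gen 6: 0 · 1 · 1 · 3
3 · 3 · 1 · 2
0 · 2 · 2 · 1
3 · 0 · 2 · 0
0 · 3 · 1 · 0
3 · 2 · 3 · 3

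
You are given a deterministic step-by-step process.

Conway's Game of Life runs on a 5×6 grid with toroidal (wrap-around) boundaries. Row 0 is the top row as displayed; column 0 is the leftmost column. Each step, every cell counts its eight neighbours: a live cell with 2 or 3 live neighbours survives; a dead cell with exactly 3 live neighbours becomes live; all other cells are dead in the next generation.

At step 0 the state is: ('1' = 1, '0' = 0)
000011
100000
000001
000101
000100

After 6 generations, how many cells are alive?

2

k=0  000011
100000
000001
000101
000100
k=1  000011
100010
100011
000000
000101
k=2  100100
100100
100010
100000
000001
k=3  100011
110110
110000
100000
100001
k=4  000100
001110
001000
000000
010010
k=5  000000
001010
001000
000000
000000
k=6  000000
000100
000100
000000
000000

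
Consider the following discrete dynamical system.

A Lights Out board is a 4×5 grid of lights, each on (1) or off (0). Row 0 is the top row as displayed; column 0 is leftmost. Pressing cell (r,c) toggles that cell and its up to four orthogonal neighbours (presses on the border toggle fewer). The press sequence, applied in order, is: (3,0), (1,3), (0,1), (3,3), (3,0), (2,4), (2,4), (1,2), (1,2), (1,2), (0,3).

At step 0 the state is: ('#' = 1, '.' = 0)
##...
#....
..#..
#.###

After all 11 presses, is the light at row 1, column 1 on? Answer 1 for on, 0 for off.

0

[0] ##...
#....
..#..
#.###
[1] ##...
#....
#.#..
.####
[2] ##.#.
#.###
#.##.
.####
[3] ..##.
#####
#.##.
.####
[4] ..##.
#####
#.#..
.#...
[5] ..##.
#####
..#..
#....
[6] ..##.
####.
..###
#...#
[7] ..##.
#####
..#..
#....
[8] ...#.
#...#
.....
#....
[9] ..##.
#####
..#..
#....
[10] ...#.
#...#
.....
#....
[11] ..#.#
#..##
.....
#....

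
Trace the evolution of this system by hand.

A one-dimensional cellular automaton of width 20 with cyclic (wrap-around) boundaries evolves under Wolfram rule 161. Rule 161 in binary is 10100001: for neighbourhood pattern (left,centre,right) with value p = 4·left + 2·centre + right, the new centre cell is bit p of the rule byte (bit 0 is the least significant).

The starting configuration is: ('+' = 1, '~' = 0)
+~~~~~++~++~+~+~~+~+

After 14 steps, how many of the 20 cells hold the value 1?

gen 0: +~~~~~++~++~+~+~~+~+
gen 1: ~~+++~~~+~~+~+~~~~+~
gen 2: +~~+~~+~~~~~+~~++~~~
gen 3: ~~~~~~~~+++~~~~~~~+~
gen 4: +++++++~~+~~+++++~~~
gen 5: ~+++++~~~~~~~+++~~+~
gen 6: ~~+++~~+++++~~+~~~~~
gen 7: +~~+~~~~+++~~~~~++++
gen 8: ~~~~~++~~+~~+++~~+++
gen 9: ~+++~~~~~~~~~+~~~~+~
gen 10: ~~+~~+++++++~~~++~~~
gen 11: +~~~~~+++++~~+~~~~++
gen 12: ~~+++~~+++~~~~~++~~+
gen 13: ~~~+~~~~+~~+++~~~~~~
gen 14: ++~~~++~~~~~+~~+++++

10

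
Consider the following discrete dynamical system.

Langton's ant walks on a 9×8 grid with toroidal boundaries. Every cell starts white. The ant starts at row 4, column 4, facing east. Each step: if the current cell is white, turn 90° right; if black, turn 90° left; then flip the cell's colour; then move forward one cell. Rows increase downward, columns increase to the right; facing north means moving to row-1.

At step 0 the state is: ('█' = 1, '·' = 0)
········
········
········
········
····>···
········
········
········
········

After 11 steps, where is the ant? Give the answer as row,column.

2,3

0) ········
········
········
········
····>···
········
········
········
········
1) ········
········
········
········
····█···
····v···
········
········
········
2) ········
········
········
········
····█···
···<█···
········
········
········
3) ········
········
········
········
···^█···
···██···
········
········
········
4) ········
········
········
········
···█>···
···██···
········
········
········
5) ········
········
········
····^···
···█····
···██···
········
········
········
6) ········
········
········
····█>··
···█····
···██···
········
········
········
7) ········
········
········
····██··
···█·v··
···██···
········
········
········
8) ········
········
········
····██··
···█<█··
···██···
········
········
········
9) ········
········
········
····^█··
···███··
···██···
········
········
········
10) ········
········
········
···<·█··
···███··
···██···
········
········
········
11) ········
········
···^····
···█·█··
···███··
···██···
········
········
········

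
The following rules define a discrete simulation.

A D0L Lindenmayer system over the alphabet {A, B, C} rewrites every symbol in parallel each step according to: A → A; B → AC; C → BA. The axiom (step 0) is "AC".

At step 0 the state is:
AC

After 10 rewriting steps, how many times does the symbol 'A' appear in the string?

11

0) AC
1) ABA
2) AACA
3) AABAA
4) AAACAA
5) AAABAAA
6) AAAACAAA
7) AAAABAAAA
8) AAAAACAAAA
9) AAAAABAAAAA
10) AAAAAACAAAAA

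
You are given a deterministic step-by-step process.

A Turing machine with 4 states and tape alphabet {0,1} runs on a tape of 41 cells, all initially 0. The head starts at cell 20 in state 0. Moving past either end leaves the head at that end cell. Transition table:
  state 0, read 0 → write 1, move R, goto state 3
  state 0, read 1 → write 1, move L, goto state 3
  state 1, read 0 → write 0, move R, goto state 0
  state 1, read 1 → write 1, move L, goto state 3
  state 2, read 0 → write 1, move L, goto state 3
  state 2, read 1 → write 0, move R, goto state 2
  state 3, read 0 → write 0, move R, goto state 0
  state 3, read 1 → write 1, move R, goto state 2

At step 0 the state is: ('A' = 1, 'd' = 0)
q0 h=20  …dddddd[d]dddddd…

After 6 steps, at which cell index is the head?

26

k=0  q0 h=20  …dddddd[d]dddddd…
k=1  q3 h=21  …dddddA[d]dddddd…
k=2  q0 h=22  …ddddAd[d]dddddd…
k=3  q3 h=23  …dddAdA[d]dddddd…
k=4  q0 h=24  …ddAdAd[d]dddddd…
k=5  q3 h=25  …dAdAdA[d]dddddd…
k=6  q0 h=26  …AdAdAd[d]dddddd…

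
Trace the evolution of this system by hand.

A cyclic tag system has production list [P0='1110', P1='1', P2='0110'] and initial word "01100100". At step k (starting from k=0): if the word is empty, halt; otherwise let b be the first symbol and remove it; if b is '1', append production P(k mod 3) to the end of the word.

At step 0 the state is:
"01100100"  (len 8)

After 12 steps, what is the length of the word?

[0] "01100100"  (len 8)
[1] "1100100"  (len 7)
[2] "1001001"  (len 7)
[3] "0010010110"  (len 10)
[4] "010010110"  (len 9)
[5] "10010110"  (len 8)
[6] "00101100110"  (len 11)
[7] "0101100110"  (len 10)
[8] "101100110"  (len 9)
[9] "011001100110"  (len 12)
[10] "11001100110"  (len 11)
[11] "10011001101"  (len 11)
[12] "00110011010110"  (len 14)

14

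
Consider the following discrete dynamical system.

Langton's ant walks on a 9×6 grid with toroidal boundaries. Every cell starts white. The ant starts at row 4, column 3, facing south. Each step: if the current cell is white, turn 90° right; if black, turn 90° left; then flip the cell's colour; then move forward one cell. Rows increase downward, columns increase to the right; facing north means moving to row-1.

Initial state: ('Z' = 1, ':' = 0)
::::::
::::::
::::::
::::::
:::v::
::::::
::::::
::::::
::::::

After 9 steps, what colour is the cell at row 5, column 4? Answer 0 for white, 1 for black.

[0] ::::::
::::::
::::::
::::::
:::v::
::::::
::::::
::::::
::::::
[1] ::::::
::::::
::::::
::::::
::<Z::
::::::
::::::
::::::
::::::
[2] ::::::
::::::
::::::
::^:::
::ZZ::
::::::
::::::
::::::
::::::
[3] ::::::
::::::
::::::
::Z>::
::ZZ::
::::::
::::::
::::::
::::::
[4] ::::::
::::::
::::::
::ZZ::
::Zv::
::::::
::::::
::::::
::::::
[5] ::::::
::::::
::::::
::ZZ::
::Z:>:
::::::
::::::
::::::
::::::
[6] ::::::
::::::
::::::
::ZZ::
::Z:Z:
::::v:
::::::
::::::
::::::
[7] ::::::
::::::
::::::
::ZZ::
::Z:Z:
:::<Z:
::::::
::::::
::::::
[8] ::::::
::::::
::::::
::ZZ::
::Z^Z:
:::ZZ:
::::::
::::::
::::::
[9] ::::::
::::::
::::::
::ZZ::
::ZZ>:
:::ZZ:
::::::
::::::
::::::

1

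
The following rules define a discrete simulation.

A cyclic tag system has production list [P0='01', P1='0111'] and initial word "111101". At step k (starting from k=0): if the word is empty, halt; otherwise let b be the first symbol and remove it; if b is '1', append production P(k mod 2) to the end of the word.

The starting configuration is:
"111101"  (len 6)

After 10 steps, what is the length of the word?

20

0) "111101"  (len 6)
1) "1110101"  (len 7)
2) "1101010111"  (len 10)
3) "10101011101"  (len 11)
4) "01010111010111"  (len 14)
5) "1010111010111"  (len 13)
6) "0101110101110111"  (len 16)
7) "101110101110111"  (len 15)
8) "011101011101110111"  (len 18)
9) "11101011101110111"  (len 17)
10) "11010111011101110111"  (len 20)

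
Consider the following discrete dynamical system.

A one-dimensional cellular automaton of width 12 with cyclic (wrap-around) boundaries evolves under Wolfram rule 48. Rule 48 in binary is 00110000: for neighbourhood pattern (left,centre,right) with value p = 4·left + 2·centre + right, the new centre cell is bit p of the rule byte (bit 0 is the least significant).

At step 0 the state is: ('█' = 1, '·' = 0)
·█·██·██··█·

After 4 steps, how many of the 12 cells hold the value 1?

[0] ·█·██·██··█·
[1] ··█··█··█··█
[2] █··█··█··█··
[3] ·█··█··█··█·
[4] ··█··█··█··█

4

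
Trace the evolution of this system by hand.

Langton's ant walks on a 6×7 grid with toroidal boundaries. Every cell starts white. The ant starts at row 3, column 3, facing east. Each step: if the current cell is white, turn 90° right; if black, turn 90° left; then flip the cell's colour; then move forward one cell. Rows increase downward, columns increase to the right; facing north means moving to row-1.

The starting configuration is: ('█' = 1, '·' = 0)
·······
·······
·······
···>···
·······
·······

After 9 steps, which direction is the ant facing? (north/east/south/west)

north

[0] ·······
·······
·······
···>···
·······
·······
[1] ·······
·······
·······
···█···
···v···
·······
[2] ·······
·······
·······
···█···
··<█···
·······
[3] ·······
·······
·······
··^█···
··██···
·······
[4] ·······
·······
·······
··█>···
··██···
·······
[5] ·······
·······
···^···
··█····
··██···
·······
[6] ·······
·······
···█>··
··█····
··██···
·······
[7] ·······
·······
···██··
··█·v··
··██···
·······
[8] ·······
·······
···██··
··█<█··
··██···
·······
[9] ·······
·······
···^█··
··███··
··██···
·······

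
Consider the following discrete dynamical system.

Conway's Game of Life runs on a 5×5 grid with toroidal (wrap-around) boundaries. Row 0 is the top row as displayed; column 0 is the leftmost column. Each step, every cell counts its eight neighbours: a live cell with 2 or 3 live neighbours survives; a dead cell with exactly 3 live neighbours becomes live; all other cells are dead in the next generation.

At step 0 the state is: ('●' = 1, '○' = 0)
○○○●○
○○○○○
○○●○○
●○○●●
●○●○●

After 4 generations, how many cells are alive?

t=0: ○○○●○
○○○○○
○○●○○
●○○●●
●○●○●
t=1: ○○○●●
○○○○○
○○○●●
●○●○○
●●●○○
t=2: ●●●●●
○○○○○
○○○●●
●○●○○
●○●○○
t=3: ●○●●●
○●○○○
○○○●●
●○●○○
○○○○○
t=4: ●●●●●
○●○○○
●●●●●
○○○●●
●○●○○

15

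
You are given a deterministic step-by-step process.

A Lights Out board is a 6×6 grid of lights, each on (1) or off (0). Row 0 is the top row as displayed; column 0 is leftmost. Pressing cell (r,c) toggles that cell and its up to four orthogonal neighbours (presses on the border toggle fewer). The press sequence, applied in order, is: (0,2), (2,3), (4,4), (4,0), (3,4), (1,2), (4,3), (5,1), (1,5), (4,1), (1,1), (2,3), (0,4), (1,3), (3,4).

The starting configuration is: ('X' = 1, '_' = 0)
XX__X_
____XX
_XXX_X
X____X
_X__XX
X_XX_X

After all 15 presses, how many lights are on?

[0] XX__X_
____XX
_XXX_X
X____X
_X__XX
X_XX_X
[1] X_XXX_
__X_XX
_XXX_X
X____X
_X__XX
X_XX_X
[2] X_XXX_
__XXXX
_X__XX
X__X_X
_X__XX
X_XX_X
[3] X_XXX_
__XXXX
_X__XX
X__XXX
_X_X__
X_XXXX
[4] X_XXX_
__XXXX
_X__XX
___XXX
X__X__
__XXXX
[5] X_XXX_
__XXXX
_X___X
______
X__XX_
__XXXX
[6] X__XX_
_X__XX
_XX__X
______
X__XX_
__XXXX
[7] X__XX_
_X__XX
_XX__X
___X__
X_X___
__X_XX
[8] X__XX_
_X__XX
_XX__X
___X__
XXX___
XX__XX
[9] X__XXX
_X____
_XX___
___X__
XXX___
XX__XX
[10] X__XXX
_X____
_XX___
_X_X__
______
X___XX
[11] XX_XXX
X_X___
__X___
_X_X__
______
X___XX
[12] XX_XXX
X_XX__
___XX_
_X____
______
X___XX
[13] XX____
X_XXX_
___XX_
_X____
______
X___XX
[14] XX_X__
X_____
____X_
_X____
______
X___XX
[15] XX_X__
X_____
______
_X_XXX
____X_
X___XX

12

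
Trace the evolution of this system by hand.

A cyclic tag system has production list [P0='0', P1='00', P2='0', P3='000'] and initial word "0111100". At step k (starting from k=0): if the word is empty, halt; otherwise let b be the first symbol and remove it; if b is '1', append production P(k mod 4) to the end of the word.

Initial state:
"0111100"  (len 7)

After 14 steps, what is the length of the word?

0

t=0: "0111100"  (len 7)
t=1: "111100"  (len 6)
t=2: "1110000"  (len 7)
t=3: "1100000"  (len 7)
t=4: "100000000"  (len 9)
t=5: "000000000"  (len 9)
t=6: "00000000"  (len 8)
t=7: "0000000"  (len 7)
t=8: "000000"  (len 6)
t=9: "00000"  (len 5)
t=10: "0000"  (len 4)
t=11: "000"  (len 3)
t=12: "00"  (len 2)
t=13: "0"  (len 1)
t=14: (halted — word empty)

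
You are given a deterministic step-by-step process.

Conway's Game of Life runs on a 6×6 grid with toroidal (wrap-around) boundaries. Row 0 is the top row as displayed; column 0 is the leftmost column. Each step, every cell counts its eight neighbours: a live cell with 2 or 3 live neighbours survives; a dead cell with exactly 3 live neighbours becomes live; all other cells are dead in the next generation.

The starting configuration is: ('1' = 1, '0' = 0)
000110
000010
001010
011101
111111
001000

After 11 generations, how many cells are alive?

10

gen 0: 000110
000010
001010
011101
111111
001000
gen 1: 000110
000011
011011
000000
000001
100000
gen 2: 000110
101000
100111
100011
000000
000011
gen 3: 000110
111000
000100
100100
100000
000111
gen 4: 110000
011010
100100
000000
100100
000101
gen 5: 110111
001101
011100
000000
000010
011011
gen 6: 000000
000001
010110
001100
000111
011000
gen 7: 000000
000010
000110
000001
010010
001110
gen 8: 000010
000110
000111
000101
001011
001110
gen 9: 001001
000000
001001
101000
001001
001000
gen 10: 000000
000000
010000
101101
001100
011100
gen 11: 001000
000000
111000
100110
100000
010100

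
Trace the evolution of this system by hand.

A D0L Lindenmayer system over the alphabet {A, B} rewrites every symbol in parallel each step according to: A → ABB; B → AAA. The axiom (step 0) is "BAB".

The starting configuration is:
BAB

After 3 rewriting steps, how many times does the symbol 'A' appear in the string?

55

t=0: BAB
t=1: AAAABBAAA
t=2: ABBABBABBABBAAAAAAABBABBABB
t=3: ABBAAAAAAABBAAAAAAABBAAAAAAABBAAAAAAABBABBABBABBABBABBABBAAAAAAABBAAAAAAABBAAAAAA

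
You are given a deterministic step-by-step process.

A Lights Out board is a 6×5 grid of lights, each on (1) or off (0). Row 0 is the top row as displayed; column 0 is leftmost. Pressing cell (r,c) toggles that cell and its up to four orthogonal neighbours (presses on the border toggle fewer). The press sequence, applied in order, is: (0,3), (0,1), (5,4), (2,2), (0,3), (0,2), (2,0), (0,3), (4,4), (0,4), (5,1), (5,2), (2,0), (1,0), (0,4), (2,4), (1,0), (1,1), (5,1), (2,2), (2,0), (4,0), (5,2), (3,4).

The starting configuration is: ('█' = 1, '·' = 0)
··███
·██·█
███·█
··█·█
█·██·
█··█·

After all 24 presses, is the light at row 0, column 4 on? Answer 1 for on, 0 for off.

0

gen 0: ··███
·██·█
███·█
··█·█
█·██·
█··█·
gen 1: ·····
·████
███·█
··█·█
█·██·
█··█·
gen 2: ███··
··███
███·█
··█·█
█·██·
█··█·
gen 3: ███··
··███
███·█
··█·█
█·███
█···█
gen 4: ███··
···██
█··██
····█
█·███
█···█
gen 5: ██·██
····█
█··██
····█
█·███
█···█
gen 6: █·█·█
··█·█
█··██
····█
█·███
█···█
gen 7: █·█·█
█·█·█
·█·██
█···█
█·███
█···█
gen 8: █··█·
█·███
·█·██
█···█
█·███
█···█
gen 9: █··█·
█·███
·█·██
█····
█·█··
█····
gen 10: █···█
█·██·
·█·██
█····
█·█··
█····
gen 11: █···█
█·██·
·█·██
█····
███··
·██··
gen 12: █···█
█·██·
·█·██
█····
██···
···█·
gen 13: █···█
··██·
█··██
·····
██···
···█·
gen 14: ····█
████·
···██
·····
██···
···█·
gen 15: ···█·
█████
···██
·····
██···
···█·
gen 16: ···█·
████·
·····
····█
██···
···█·
gen 17: █··█·
··██·
█····
····█
██···
···█·
gen 18: ██·█·
██·█·
██···
····█
██···
···█·
gen 19: ██·█·
██·█·
██···
····█
█····
████·
gen 20: ██·█·
████·
█·██·
··█·█
█····
████·
gen 21: ██·█·
·███·
·███·
█·█·█
█····
████·
gen 22: ██·█·
·███·
·███·
··█·█
·█···
·███·
gen 23: ██·█·
·███·
·███·
··█·█
·██··
·····
gen 24: ██·█·
·███·
·████
··██·
·██·█
·····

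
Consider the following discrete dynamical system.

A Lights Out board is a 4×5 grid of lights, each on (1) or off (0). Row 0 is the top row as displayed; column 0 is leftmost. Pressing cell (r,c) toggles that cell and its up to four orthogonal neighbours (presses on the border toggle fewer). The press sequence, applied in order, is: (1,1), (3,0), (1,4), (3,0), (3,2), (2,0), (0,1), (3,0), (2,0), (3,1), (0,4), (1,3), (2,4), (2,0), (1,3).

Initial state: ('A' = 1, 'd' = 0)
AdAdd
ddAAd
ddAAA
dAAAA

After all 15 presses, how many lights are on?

6

gen 0: AdAdd
ddAAd
ddAAA
dAAAA
gen 1: AAAdd
AAdAd
dAAAA
dAAAA
gen 2: AAAdd
AAdAd
AAAAA
AdAAA
gen 3: AAAdA
AAddA
AAAAd
AdAAA
gen 4: AAAdA
AAddA
dAAAd
dAAAA
gen 5: AAAdA
AAddA
dAdAd
ddddA
gen 6: AAAdA
dAddA
AddAd
AdddA
gen 7: ddddA
ddddA
AddAd
AdddA
gen 8: ddddA
ddddA
dddAd
dAddA
gen 9: ddddA
AdddA
AAdAd
AAddA
gen 10: ddddA
AdddA
AddAd
ddAdA
gen 11: dddAd
Adddd
AddAd
ddAdA
gen 12: ddddd
AdAAA
Adddd
ddAdA
gen 13: ddddd
AdAAd
AddAA
ddAdd
gen 14: ddddd
ddAAd
dAdAA
AdAdd
gen 15: dddAd
ddddA
dAddA
AdAdd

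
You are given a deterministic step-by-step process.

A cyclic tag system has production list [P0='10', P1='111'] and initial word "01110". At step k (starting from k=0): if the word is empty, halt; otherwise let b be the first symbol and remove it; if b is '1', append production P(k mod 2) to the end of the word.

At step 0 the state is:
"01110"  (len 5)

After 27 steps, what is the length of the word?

0) "01110"  (len 5)
1) "1110"  (len 4)
2) "110111"  (len 6)
3) "1011110"  (len 7)
4) "011110111"  (len 9)
5) "11110111"  (len 8)
6) "1110111111"  (len 10)
7) "11011111110"  (len 11)
8) "1011111110111"  (len 13)
9) "01111111011110"  (len 14)
10) "1111111011110"  (len 13)
11) "11111101111010"  (len 14)
12) "1111101111010111"  (len 16)
13) "11110111101011110"  (len 17)
14) "1110111101011110111"  (len 19)
15) "11011110101111011110"  (len 20)
16) "1011110101111011110111"  (len 22)
17) "01111010111101111011110"  (len 23)
18) "1111010111101111011110"  (len 22)
19) "11101011110111101111010"  (len 23)
20) "1101011110111101111010111"  (len 25)
21) "10101111011110111101011110"  (len 26)
22) "0101111011110111101011110111"  (len 28)
23) "101111011110111101011110111"  (len 27)
24) "01111011110111101011110111111"  (len 29)
25) "1111011110111101011110111111"  (len 28)
26) "111011110111101011110111111111"  (len 30)
27) "1101111011110101111011111111110"  (len 31)

31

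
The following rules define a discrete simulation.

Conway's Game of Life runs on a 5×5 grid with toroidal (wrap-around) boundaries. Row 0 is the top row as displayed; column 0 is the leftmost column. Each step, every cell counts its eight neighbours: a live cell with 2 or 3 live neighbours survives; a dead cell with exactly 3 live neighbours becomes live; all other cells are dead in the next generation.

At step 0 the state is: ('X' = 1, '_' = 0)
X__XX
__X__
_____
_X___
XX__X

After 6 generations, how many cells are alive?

4

t=0: X__XX
__X__
_____
_X___
XX__X
t=1: __XX_
___XX
_____
_X___
_XXX_
t=2: _X___
__XXX
_____
_X___
_X_X_
t=3: XX__X
__XX_
__XX_
__X__
XX___
t=4: ___XX
X____
_X___
__XX_
__X_X
t=5: X__XX
X___X
_XX__
_XXX_
__X_X
t=6: _X___
__X__
____X
X____
_____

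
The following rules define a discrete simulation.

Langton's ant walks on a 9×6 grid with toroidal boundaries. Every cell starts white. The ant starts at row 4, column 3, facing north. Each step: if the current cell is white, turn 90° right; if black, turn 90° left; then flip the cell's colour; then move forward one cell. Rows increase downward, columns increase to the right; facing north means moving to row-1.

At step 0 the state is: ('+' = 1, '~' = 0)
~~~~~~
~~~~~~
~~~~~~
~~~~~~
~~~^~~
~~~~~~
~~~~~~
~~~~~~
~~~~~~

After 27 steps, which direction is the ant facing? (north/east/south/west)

k=0  ~~~~~~
~~~~~~
~~~~~~
~~~~~~
~~~^~~
~~~~~~
~~~~~~
~~~~~~
~~~~~~
k=1  ~~~~~~
~~~~~~
~~~~~~
~~~~~~
~~~+>~
~~~~~~
~~~~~~
~~~~~~
~~~~~~
k=2  ~~~~~~
~~~~~~
~~~~~~
~~~~~~
~~~++~
~~~~v~
~~~~~~
~~~~~~
~~~~~~
k=3  ~~~~~~
~~~~~~
~~~~~~
~~~~~~
~~~++~
~~~<+~
~~~~~~
~~~~~~
~~~~~~
k=4  ~~~~~~
~~~~~~
~~~~~~
~~~~~~
~~~^+~
~~~++~
~~~~~~
~~~~~~
~~~~~~
k=5  ~~~~~~
~~~~~~
~~~~~~
~~~~~~
~~<~+~
~~~++~
~~~~~~
~~~~~~
~~~~~~
k=6  ~~~~~~
~~~~~~
~~~~~~
~~^~~~
~~+~+~
~~~++~
~~~~~~
~~~~~~
~~~~~~
k=7  ~~~~~~
~~~~~~
~~~~~~
~~+>~~
~~+~+~
~~~++~
~~~~~~
~~~~~~
~~~~~~
k=8  ~~~~~~
~~~~~~
~~~~~~
~~++~~
~~+v+~
~~~++~
~~~~~~
~~~~~~
~~~~~~
k=9  ~~~~~~
~~~~~~
~~~~~~
~~++~~
~~<++~
~~~++~
~~~~~~
~~~~~~
~~~~~~
k=10  ~~~~~~
~~~~~~
~~~~~~
~~++~~
~~~++~
~~v++~
~~~~~~
~~~~~~
~~~~~~
k=11  ~~~~~~
~~~~~~
~~~~~~
~~++~~
~~~++~
~<+++~
~~~~~~
~~~~~~
~~~~~~
k=12  ~~~~~~
~~~~~~
~~~~~~
~~++~~
~^~++~
~++++~
~~~~~~
~~~~~~
~~~~~~
k=13  ~~~~~~
~~~~~~
~~~~~~
~~++~~
~+>++~
~++++~
~~~~~~
~~~~~~
~~~~~~
k=14  ~~~~~~
~~~~~~
~~~~~~
~~++~~
~++++~
~+v++~
~~~~~~
~~~~~~
~~~~~~
k=15  ~~~~~~
~~~~~~
~~~~~~
~~++~~
~++++~
~+~>+~
~~~~~~
~~~~~~
~~~~~~
k=16  ~~~~~~
~~~~~~
~~~~~~
~~++~~
~++^+~
~+~~+~
~~~~~~
~~~~~~
~~~~~~
k=17  ~~~~~~
~~~~~~
~~~~~~
~~++~~
~+<~+~
~+~~+~
~~~~~~
~~~~~~
~~~~~~
k=18  ~~~~~~
~~~~~~
~~~~~~
~~++~~
~+~~+~
~+v~+~
~~~~~~
~~~~~~
~~~~~~
k=19  ~~~~~~
~~~~~~
~~~~~~
~~++~~
~+~~+~
~<+~+~
~~~~~~
~~~~~~
~~~~~~
k=20  ~~~~~~
~~~~~~
~~~~~~
~~++~~
~+~~+~
~~+~+~
~v~~~~
~~~~~~
~~~~~~
k=21  ~~~~~~
~~~~~~
~~~~~~
~~++~~
~+~~+~
~~+~+~
<+~~~~
~~~~~~
~~~~~~
k=22  ~~~~~~
~~~~~~
~~~~~~
~~++~~
~+~~+~
^~+~+~
++~~~~
~~~~~~
~~~~~~
k=23  ~~~~~~
~~~~~~
~~~~~~
~~++~~
~+~~+~
+>+~+~
++~~~~
~~~~~~
~~~~~~
k=24  ~~~~~~
~~~~~~
~~~~~~
~~++~~
~+~~+~
+++~+~
+v~~~~
~~~~~~
~~~~~~
k=25  ~~~~~~
~~~~~~
~~~~~~
~~++~~
~+~~+~
+++~+~
+~>~~~
~~~~~~
~~~~~~
k=26  ~~~~~~
~~~~~~
~~~~~~
~~++~~
~+~~+~
+++~+~
+~+~~~
~~v~~~
~~~~~~
k=27  ~~~~~~
~~~~~~
~~~~~~
~~++~~
~+~~+~
+++~+~
+~+~~~
~<+~~~
~~~~~~

west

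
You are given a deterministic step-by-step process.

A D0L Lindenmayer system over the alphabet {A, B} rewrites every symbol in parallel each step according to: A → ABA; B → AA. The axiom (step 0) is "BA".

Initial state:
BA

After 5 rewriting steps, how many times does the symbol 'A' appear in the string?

208

t=0: BA
t=1: AAABA
t=2: ABAABAABAAAABA
t=3: ABAAAABAABAAAABAABAAAABAABAABAABAAAABA
t=4: ABAAAABAABAABAABAAAABAABAAAABAABAABAABAAAABAABAAAABAABAABAABAAAABAABAAAABAABAAAABAABAAAABAABAABAABAAAABA
t=5: ABAAAABAABAABAABAAAABAABAAAABAABAAAABAABAAAABAABAABAABAAAA…AAAABAABAABAABAAAABAABAAAABAABAAAABAABAAAABAABAABAABAAAABA  (len 284)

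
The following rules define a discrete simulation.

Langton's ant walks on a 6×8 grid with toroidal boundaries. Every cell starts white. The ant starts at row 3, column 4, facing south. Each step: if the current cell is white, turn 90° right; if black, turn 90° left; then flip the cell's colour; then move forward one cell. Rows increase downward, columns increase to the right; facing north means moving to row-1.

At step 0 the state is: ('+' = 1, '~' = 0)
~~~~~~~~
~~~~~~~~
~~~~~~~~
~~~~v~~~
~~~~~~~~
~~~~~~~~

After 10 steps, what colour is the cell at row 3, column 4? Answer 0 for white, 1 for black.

gen 0: ~~~~~~~~
~~~~~~~~
~~~~~~~~
~~~~v~~~
~~~~~~~~
~~~~~~~~
gen 1: ~~~~~~~~
~~~~~~~~
~~~~~~~~
~~~<+~~~
~~~~~~~~
~~~~~~~~
gen 2: ~~~~~~~~
~~~~~~~~
~~~^~~~~
~~~++~~~
~~~~~~~~
~~~~~~~~
gen 3: ~~~~~~~~
~~~~~~~~
~~~+>~~~
~~~++~~~
~~~~~~~~
~~~~~~~~
gen 4: ~~~~~~~~
~~~~~~~~
~~~++~~~
~~~+v~~~
~~~~~~~~
~~~~~~~~
gen 5: ~~~~~~~~
~~~~~~~~
~~~++~~~
~~~+~>~~
~~~~~~~~
~~~~~~~~
gen 6: ~~~~~~~~
~~~~~~~~
~~~++~~~
~~~+~+~~
~~~~~v~~
~~~~~~~~
gen 7: ~~~~~~~~
~~~~~~~~
~~~++~~~
~~~+~+~~
~~~~<+~~
~~~~~~~~
gen 8: ~~~~~~~~
~~~~~~~~
~~~++~~~
~~~+^+~~
~~~~++~~
~~~~~~~~
gen 9: ~~~~~~~~
~~~~~~~~
~~~++~~~
~~~++>~~
~~~~++~~
~~~~~~~~
gen 10: ~~~~~~~~
~~~~~~~~
~~~++^~~
~~~++~~~
~~~~++~~
~~~~~~~~

1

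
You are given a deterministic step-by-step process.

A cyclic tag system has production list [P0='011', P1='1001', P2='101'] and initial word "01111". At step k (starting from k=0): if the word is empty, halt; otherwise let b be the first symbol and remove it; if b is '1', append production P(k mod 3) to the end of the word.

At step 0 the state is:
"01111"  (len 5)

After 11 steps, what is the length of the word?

17

gen 0: "01111"  (len 5)
gen 1: "1111"  (len 4)
gen 2: "1111001"  (len 7)
gen 3: "111001101"  (len 9)
gen 4: "11001101011"  (len 11)
gen 5: "10011010111001"  (len 14)
gen 6: "0011010111001101"  (len 16)
gen 7: "011010111001101"  (len 15)
gen 8: "11010111001101"  (len 14)
gen 9: "1010111001101101"  (len 16)
gen 10: "010111001101101011"  (len 18)
gen 11: "10111001101101011"  (len 17)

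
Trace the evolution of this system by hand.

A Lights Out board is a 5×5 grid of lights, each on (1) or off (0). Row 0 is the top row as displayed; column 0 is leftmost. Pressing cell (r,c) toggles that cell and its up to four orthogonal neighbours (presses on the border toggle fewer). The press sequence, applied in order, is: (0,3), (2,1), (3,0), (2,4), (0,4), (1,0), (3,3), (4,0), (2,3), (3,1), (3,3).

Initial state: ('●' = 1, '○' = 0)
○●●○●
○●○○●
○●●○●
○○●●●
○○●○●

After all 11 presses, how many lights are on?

0) ○●●○●
○●○○●
○●●○●
○○●●●
○○●○●
1) ○●○●○
○●○●●
○●●○●
○○●●●
○○●○●
2) ○●○●○
○○○●●
●○○○●
○●●●●
○○●○●
3) ○●○●○
○○○●●
○○○○●
●○●●●
●○●○●
4) ○●○●○
○○○●○
○○○●○
●○●●○
●○●○●
5) ○●○○●
○○○●●
○○○●○
●○●●○
●○●○●
6) ●●○○●
●●○●●
●○○●○
●○●●○
●○●○●
7) ●●○○●
●●○●●
●○○○○
●○○○●
●○●●●
8) ●●○○●
●●○●●
●○○○○
○○○○●
○●●●●
9) ●●○○●
●●○○●
●○●●●
○○○●●
○●●●●
10) ●●○○●
●●○○●
●●●●●
●●●●●
○○●●●
11) ●●○○●
●●○○●
●●●○●
●●○○○
○○●○●

14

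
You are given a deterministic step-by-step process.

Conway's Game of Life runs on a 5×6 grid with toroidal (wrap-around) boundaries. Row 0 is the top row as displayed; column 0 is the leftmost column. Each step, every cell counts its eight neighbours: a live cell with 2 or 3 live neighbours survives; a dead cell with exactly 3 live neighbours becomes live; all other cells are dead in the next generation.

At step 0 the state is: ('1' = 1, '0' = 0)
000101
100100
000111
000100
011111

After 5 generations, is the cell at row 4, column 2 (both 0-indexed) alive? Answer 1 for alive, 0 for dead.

1

t=0: 000101
100100
000111
000100
011111
t=1: 010001
101100
001101
100000
100001
t=2: 011011
100101
101111
110010
010001
t=3: 011100
000000
001000
000000
000100
t=4: 001100
010100
000000
000000
000100
t=5: 000110
000100
000000
000000
001100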